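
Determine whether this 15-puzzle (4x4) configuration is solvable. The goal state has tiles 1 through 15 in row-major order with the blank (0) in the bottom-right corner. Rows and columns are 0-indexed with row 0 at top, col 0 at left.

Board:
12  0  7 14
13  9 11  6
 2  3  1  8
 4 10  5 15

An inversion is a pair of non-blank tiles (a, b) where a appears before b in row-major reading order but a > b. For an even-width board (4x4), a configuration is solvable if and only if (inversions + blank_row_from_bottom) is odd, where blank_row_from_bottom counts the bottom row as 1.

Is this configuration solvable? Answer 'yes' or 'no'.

Inversions: 63
Blank is in row 0 (0-indexed from top), which is row 4 counting from the bottom (bottom = 1).
63 + 4 = 67, which is odd, so the puzzle is solvable.

Answer: yes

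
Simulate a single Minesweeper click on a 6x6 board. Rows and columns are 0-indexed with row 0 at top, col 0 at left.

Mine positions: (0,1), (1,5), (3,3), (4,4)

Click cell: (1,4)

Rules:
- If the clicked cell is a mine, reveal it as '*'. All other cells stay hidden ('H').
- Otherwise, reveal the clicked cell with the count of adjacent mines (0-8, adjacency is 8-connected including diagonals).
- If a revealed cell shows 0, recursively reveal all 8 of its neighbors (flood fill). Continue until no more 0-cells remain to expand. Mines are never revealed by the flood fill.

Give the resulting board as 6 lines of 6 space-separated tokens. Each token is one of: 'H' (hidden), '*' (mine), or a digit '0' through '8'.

H H H H H H
H H H H 1 H
H H H H H H
H H H H H H
H H H H H H
H H H H H H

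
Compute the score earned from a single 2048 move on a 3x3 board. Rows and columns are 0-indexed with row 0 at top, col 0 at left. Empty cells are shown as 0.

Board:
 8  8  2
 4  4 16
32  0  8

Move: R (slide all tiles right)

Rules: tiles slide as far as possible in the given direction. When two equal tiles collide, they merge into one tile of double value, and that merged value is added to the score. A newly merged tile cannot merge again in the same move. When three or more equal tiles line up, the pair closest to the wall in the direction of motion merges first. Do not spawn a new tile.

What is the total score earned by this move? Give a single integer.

Slide right:
row 0: [8, 8, 2] -> [0, 16, 2]  score +16 (running 16)
row 1: [4, 4, 16] -> [0, 8, 16]  score +8 (running 24)
row 2: [32, 0, 8] -> [0, 32, 8]  score +0 (running 24)
Board after move:
 0 16  2
 0  8 16
 0 32  8

Answer: 24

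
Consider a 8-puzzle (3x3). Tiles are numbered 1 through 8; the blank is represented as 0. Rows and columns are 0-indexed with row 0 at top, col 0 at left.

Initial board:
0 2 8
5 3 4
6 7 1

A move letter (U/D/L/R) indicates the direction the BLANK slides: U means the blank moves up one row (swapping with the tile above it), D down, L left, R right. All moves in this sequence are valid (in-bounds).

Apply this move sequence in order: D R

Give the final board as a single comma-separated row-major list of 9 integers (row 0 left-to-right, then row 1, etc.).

After move 1 (D):
5 2 8
0 3 4
6 7 1

After move 2 (R):
5 2 8
3 0 4
6 7 1

Answer: 5, 2, 8, 3, 0, 4, 6, 7, 1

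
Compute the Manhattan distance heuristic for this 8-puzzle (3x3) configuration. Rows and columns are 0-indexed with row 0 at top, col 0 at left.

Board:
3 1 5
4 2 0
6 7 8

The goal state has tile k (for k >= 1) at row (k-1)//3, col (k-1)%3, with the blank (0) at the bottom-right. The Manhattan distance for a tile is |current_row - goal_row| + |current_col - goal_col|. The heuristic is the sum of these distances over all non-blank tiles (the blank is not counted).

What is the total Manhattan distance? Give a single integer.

Answer: 11

Derivation:
Tile 3: (0,0)->(0,2) = 2
Tile 1: (0,1)->(0,0) = 1
Tile 5: (0,2)->(1,1) = 2
Tile 4: (1,0)->(1,0) = 0
Tile 2: (1,1)->(0,1) = 1
Tile 6: (2,0)->(1,2) = 3
Tile 7: (2,1)->(2,0) = 1
Tile 8: (2,2)->(2,1) = 1
Sum: 2 + 1 + 2 + 0 + 1 + 3 + 1 + 1 = 11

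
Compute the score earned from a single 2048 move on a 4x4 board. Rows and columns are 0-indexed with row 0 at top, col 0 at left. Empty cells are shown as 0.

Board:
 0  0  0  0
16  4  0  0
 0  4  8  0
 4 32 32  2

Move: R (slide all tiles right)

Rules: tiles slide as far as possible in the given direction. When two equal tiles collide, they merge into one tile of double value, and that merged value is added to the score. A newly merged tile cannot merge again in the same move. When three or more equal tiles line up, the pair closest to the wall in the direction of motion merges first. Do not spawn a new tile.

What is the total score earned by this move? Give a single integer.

Slide right:
row 0: [0, 0, 0, 0] -> [0, 0, 0, 0]  score +0 (running 0)
row 1: [16, 4, 0, 0] -> [0, 0, 16, 4]  score +0 (running 0)
row 2: [0, 4, 8, 0] -> [0, 0, 4, 8]  score +0 (running 0)
row 3: [4, 32, 32, 2] -> [0, 4, 64, 2]  score +64 (running 64)
Board after move:
 0  0  0  0
 0  0 16  4
 0  0  4  8
 0  4 64  2

Answer: 64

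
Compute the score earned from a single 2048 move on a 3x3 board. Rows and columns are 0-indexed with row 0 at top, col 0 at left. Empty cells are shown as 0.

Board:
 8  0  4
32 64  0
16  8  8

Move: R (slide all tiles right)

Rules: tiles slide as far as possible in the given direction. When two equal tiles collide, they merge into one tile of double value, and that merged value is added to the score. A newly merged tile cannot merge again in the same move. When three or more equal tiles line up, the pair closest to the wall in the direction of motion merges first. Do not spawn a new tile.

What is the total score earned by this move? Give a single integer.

Answer: 16

Derivation:
Slide right:
row 0: [8, 0, 4] -> [0, 8, 4]  score +0 (running 0)
row 1: [32, 64, 0] -> [0, 32, 64]  score +0 (running 0)
row 2: [16, 8, 8] -> [0, 16, 16]  score +16 (running 16)
Board after move:
 0  8  4
 0 32 64
 0 16 16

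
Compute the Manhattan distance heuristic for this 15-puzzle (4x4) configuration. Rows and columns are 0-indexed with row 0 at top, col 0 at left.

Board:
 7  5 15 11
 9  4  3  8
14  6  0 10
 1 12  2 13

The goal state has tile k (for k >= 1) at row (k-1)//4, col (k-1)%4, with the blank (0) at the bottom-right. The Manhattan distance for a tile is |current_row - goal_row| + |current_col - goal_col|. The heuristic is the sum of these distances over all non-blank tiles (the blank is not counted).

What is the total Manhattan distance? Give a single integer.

Answer: 34

Derivation:
Tile 7: at (0,0), goal (1,2), distance |0-1|+|0-2| = 3
Tile 5: at (0,1), goal (1,0), distance |0-1|+|1-0| = 2
Tile 15: at (0,2), goal (3,2), distance |0-3|+|2-2| = 3
Tile 11: at (0,3), goal (2,2), distance |0-2|+|3-2| = 3
Tile 9: at (1,0), goal (2,0), distance |1-2|+|0-0| = 1
Tile 4: at (1,1), goal (0,3), distance |1-0|+|1-3| = 3
Tile 3: at (1,2), goal (0,2), distance |1-0|+|2-2| = 1
Tile 8: at (1,3), goal (1,3), distance |1-1|+|3-3| = 0
Tile 14: at (2,0), goal (3,1), distance |2-3|+|0-1| = 2
Tile 6: at (2,1), goal (1,1), distance |2-1|+|1-1| = 1
Tile 10: at (2,3), goal (2,1), distance |2-2|+|3-1| = 2
Tile 1: at (3,0), goal (0,0), distance |3-0|+|0-0| = 3
Tile 12: at (3,1), goal (2,3), distance |3-2|+|1-3| = 3
Tile 2: at (3,2), goal (0,1), distance |3-0|+|2-1| = 4
Tile 13: at (3,3), goal (3,0), distance |3-3|+|3-0| = 3
Sum: 3 + 2 + 3 + 3 + 1 + 3 + 1 + 0 + 2 + 1 + 2 + 3 + 3 + 4 + 3 = 34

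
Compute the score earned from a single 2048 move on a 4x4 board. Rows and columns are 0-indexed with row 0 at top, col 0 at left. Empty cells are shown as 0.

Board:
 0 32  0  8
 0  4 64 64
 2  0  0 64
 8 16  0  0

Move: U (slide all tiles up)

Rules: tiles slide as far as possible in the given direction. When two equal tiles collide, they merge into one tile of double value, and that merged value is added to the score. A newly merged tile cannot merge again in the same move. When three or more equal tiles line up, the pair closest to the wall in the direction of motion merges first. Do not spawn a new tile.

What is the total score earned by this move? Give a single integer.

Slide up:
col 0: [0, 0, 2, 8] -> [2, 8, 0, 0]  score +0 (running 0)
col 1: [32, 4, 0, 16] -> [32, 4, 16, 0]  score +0 (running 0)
col 2: [0, 64, 0, 0] -> [64, 0, 0, 0]  score +0 (running 0)
col 3: [8, 64, 64, 0] -> [8, 128, 0, 0]  score +128 (running 128)
Board after move:
  2  32  64   8
  8   4   0 128
  0  16   0   0
  0   0   0   0

Answer: 128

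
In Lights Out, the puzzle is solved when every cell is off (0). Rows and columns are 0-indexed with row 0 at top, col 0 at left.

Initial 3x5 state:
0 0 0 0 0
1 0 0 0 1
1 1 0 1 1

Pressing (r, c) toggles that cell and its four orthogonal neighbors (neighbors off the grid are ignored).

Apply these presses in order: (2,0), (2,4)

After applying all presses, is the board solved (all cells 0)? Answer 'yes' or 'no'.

After press 1 at (2,0):
0 0 0 0 0
0 0 0 0 1
0 0 0 1 1

After press 2 at (2,4):
0 0 0 0 0
0 0 0 0 0
0 0 0 0 0

Lights still on: 0

Answer: yes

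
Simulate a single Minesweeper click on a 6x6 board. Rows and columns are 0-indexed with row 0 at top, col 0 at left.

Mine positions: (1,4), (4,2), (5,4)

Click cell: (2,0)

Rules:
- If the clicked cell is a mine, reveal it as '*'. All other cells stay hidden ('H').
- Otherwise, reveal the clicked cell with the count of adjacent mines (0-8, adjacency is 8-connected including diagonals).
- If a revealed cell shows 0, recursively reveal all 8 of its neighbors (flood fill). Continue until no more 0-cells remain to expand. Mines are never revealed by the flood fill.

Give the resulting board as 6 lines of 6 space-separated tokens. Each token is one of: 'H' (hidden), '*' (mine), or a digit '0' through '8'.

0 0 0 1 H H
0 0 0 1 H H
0 0 0 1 H H
0 1 1 1 H H
0 1 H H H H
0 1 H H H H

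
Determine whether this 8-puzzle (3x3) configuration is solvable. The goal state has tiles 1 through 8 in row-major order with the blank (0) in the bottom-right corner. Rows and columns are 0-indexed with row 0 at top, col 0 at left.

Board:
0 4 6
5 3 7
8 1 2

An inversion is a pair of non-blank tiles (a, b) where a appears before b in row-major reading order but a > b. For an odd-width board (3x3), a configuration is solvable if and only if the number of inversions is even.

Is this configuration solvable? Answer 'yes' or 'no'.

Answer: yes

Derivation:
Inversions (pairs i<j in row-major order where tile[i] > tile[j] > 0): 16
16 is even, so the puzzle is solvable.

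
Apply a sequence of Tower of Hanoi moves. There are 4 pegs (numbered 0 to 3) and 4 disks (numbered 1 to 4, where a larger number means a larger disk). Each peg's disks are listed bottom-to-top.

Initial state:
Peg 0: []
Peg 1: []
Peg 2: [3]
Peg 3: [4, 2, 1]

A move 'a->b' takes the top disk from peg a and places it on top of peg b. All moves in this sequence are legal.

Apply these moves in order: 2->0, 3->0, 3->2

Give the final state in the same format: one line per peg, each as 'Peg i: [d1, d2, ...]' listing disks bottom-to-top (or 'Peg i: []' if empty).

Answer: Peg 0: [3, 1]
Peg 1: []
Peg 2: [2]
Peg 3: [4]

Derivation:
After move 1 (2->0):
Peg 0: [3]
Peg 1: []
Peg 2: []
Peg 3: [4, 2, 1]

After move 2 (3->0):
Peg 0: [3, 1]
Peg 1: []
Peg 2: []
Peg 3: [4, 2]

After move 3 (3->2):
Peg 0: [3, 1]
Peg 1: []
Peg 2: [2]
Peg 3: [4]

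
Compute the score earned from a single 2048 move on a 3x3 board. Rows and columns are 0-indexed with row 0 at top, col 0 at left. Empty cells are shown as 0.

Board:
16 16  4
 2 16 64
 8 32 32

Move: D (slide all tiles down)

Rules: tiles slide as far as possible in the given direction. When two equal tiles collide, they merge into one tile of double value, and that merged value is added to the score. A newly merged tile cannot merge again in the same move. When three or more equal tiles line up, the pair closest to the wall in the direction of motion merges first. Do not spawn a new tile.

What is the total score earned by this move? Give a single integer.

Slide down:
col 0: [16, 2, 8] -> [16, 2, 8]  score +0 (running 0)
col 1: [16, 16, 32] -> [0, 32, 32]  score +32 (running 32)
col 2: [4, 64, 32] -> [4, 64, 32]  score +0 (running 32)
Board after move:
16  0  4
 2 32 64
 8 32 32

Answer: 32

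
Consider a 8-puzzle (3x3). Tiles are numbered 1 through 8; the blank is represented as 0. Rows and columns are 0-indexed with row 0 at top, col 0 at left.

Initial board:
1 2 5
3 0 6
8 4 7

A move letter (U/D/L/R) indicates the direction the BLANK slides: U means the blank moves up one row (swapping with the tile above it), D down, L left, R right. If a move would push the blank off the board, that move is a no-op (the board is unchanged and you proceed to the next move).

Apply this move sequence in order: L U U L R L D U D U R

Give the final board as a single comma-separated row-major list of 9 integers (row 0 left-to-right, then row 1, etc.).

Answer: 2, 0, 5, 1, 3, 6, 8, 4, 7

Derivation:
After move 1 (L):
1 2 5
0 3 6
8 4 7

After move 2 (U):
0 2 5
1 3 6
8 4 7

After move 3 (U):
0 2 5
1 3 6
8 4 7

After move 4 (L):
0 2 5
1 3 6
8 4 7

After move 5 (R):
2 0 5
1 3 6
8 4 7

After move 6 (L):
0 2 5
1 3 6
8 4 7

After move 7 (D):
1 2 5
0 3 6
8 4 7

After move 8 (U):
0 2 5
1 3 6
8 4 7

After move 9 (D):
1 2 5
0 3 6
8 4 7

After move 10 (U):
0 2 5
1 3 6
8 4 7

After move 11 (R):
2 0 5
1 3 6
8 4 7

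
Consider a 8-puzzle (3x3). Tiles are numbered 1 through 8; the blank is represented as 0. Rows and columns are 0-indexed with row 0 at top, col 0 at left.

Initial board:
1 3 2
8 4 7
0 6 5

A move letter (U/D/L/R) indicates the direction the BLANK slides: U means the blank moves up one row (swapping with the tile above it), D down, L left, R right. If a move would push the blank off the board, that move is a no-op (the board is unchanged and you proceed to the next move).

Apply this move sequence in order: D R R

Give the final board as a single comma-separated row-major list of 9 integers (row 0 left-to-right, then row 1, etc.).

Answer: 1, 3, 2, 8, 4, 7, 6, 5, 0

Derivation:
After move 1 (D):
1 3 2
8 4 7
0 6 5

After move 2 (R):
1 3 2
8 4 7
6 0 5

After move 3 (R):
1 3 2
8 4 7
6 5 0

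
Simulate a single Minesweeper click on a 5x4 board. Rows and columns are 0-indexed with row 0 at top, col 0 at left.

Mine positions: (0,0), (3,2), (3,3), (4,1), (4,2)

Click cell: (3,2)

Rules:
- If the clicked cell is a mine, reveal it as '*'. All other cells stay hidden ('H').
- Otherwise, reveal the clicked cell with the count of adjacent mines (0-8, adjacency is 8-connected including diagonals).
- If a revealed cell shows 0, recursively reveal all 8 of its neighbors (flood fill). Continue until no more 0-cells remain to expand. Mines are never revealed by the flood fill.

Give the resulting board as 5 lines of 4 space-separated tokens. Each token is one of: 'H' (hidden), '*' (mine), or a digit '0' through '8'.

H H H H
H H H H
H H H H
H H * H
H H H H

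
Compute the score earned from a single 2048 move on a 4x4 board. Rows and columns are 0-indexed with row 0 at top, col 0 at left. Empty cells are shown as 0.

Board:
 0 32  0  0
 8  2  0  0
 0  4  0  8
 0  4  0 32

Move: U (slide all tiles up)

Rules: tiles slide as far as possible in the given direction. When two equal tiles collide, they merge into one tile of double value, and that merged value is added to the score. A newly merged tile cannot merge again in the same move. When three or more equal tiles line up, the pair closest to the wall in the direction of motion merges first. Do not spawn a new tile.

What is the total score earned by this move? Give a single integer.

Answer: 8

Derivation:
Slide up:
col 0: [0, 8, 0, 0] -> [8, 0, 0, 0]  score +0 (running 0)
col 1: [32, 2, 4, 4] -> [32, 2, 8, 0]  score +8 (running 8)
col 2: [0, 0, 0, 0] -> [0, 0, 0, 0]  score +0 (running 8)
col 3: [0, 0, 8, 32] -> [8, 32, 0, 0]  score +0 (running 8)
Board after move:
 8 32  0  8
 0  2  0 32
 0  8  0  0
 0  0  0  0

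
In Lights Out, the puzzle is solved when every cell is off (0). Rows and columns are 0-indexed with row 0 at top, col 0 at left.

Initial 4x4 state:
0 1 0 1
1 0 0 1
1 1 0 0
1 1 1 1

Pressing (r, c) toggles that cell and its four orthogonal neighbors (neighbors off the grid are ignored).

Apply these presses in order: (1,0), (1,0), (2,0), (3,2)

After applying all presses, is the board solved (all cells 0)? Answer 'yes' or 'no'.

After press 1 at (1,0):
1 1 0 1
0 1 0 1
0 1 0 0
1 1 1 1

After press 2 at (1,0):
0 1 0 1
1 0 0 1
1 1 0 0
1 1 1 1

After press 3 at (2,0):
0 1 0 1
0 0 0 1
0 0 0 0
0 1 1 1

After press 4 at (3,2):
0 1 0 1
0 0 0 1
0 0 1 0
0 0 0 0

Lights still on: 4

Answer: no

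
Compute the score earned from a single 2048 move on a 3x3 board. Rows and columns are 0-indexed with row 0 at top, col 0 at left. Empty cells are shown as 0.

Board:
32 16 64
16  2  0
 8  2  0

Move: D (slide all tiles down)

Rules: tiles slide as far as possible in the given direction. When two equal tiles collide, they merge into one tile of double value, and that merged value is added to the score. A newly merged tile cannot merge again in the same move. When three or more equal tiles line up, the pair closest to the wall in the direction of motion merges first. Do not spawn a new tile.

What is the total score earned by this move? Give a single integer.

Slide down:
col 0: [32, 16, 8] -> [32, 16, 8]  score +0 (running 0)
col 1: [16, 2, 2] -> [0, 16, 4]  score +4 (running 4)
col 2: [64, 0, 0] -> [0, 0, 64]  score +0 (running 4)
Board after move:
32  0  0
16 16  0
 8  4 64

Answer: 4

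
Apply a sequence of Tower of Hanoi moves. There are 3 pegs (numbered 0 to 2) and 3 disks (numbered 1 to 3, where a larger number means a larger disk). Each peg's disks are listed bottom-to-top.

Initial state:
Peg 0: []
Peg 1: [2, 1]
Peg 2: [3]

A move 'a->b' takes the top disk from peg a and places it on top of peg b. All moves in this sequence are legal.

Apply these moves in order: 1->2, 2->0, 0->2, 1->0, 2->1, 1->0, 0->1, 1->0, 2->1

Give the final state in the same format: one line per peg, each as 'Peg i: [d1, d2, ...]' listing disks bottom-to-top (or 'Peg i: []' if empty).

Answer: Peg 0: [2, 1]
Peg 1: [3]
Peg 2: []

Derivation:
After move 1 (1->2):
Peg 0: []
Peg 1: [2]
Peg 2: [3, 1]

After move 2 (2->0):
Peg 0: [1]
Peg 1: [2]
Peg 2: [3]

After move 3 (0->2):
Peg 0: []
Peg 1: [2]
Peg 2: [3, 1]

After move 4 (1->0):
Peg 0: [2]
Peg 1: []
Peg 2: [3, 1]

After move 5 (2->1):
Peg 0: [2]
Peg 1: [1]
Peg 2: [3]

After move 6 (1->0):
Peg 0: [2, 1]
Peg 1: []
Peg 2: [3]

After move 7 (0->1):
Peg 0: [2]
Peg 1: [1]
Peg 2: [3]

After move 8 (1->0):
Peg 0: [2, 1]
Peg 1: []
Peg 2: [3]

After move 9 (2->1):
Peg 0: [2, 1]
Peg 1: [3]
Peg 2: []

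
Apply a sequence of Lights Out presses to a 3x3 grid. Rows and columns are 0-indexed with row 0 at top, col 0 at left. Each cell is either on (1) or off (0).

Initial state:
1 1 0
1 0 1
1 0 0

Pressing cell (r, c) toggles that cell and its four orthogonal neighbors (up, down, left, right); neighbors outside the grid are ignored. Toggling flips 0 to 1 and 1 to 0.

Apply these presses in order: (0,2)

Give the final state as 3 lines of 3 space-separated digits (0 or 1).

After press 1 at (0,2):
1 0 1
1 0 0
1 0 0

Answer: 1 0 1
1 0 0
1 0 0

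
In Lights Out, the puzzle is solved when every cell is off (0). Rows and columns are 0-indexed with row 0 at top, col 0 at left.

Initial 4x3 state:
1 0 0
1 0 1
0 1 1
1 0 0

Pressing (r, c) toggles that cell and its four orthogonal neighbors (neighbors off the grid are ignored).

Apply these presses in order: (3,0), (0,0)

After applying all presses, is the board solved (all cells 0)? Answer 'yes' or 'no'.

Answer: no

Derivation:
After press 1 at (3,0):
1 0 0
1 0 1
1 1 1
0 1 0

After press 2 at (0,0):
0 1 0
0 0 1
1 1 1
0 1 0

Lights still on: 6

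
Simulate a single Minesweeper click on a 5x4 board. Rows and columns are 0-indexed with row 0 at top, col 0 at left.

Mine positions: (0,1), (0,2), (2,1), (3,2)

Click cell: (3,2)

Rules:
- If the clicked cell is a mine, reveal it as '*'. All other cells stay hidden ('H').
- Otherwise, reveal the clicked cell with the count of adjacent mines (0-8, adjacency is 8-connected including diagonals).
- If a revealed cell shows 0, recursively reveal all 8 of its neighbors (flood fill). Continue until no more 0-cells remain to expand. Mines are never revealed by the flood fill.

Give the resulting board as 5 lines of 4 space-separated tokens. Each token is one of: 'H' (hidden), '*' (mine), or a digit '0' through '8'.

H H H H
H H H H
H H H H
H H * H
H H H H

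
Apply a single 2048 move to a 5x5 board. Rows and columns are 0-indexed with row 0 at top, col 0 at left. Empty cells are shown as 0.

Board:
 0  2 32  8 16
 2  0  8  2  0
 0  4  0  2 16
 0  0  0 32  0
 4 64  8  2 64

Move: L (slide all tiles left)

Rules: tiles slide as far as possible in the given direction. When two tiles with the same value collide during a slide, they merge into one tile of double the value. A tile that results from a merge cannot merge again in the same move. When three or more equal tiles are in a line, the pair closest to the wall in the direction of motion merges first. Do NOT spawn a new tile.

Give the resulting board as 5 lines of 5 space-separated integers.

Answer:  2 32  8 16  0
 2  8  2  0  0
 4  2 16  0  0
32  0  0  0  0
 4 64  8  2 64

Derivation:
Slide left:
row 0: [0, 2, 32, 8, 16] -> [2, 32, 8, 16, 0]
row 1: [2, 0, 8, 2, 0] -> [2, 8, 2, 0, 0]
row 2: [0, 4, 0, 2, 16] -> [4, 2, 16, 0, 0]
row 3: [0, 0, 0, 32, 0] -> [32, 0, 0, 0, 0]
row 4: [4, 64, 8, 2, 64] -> [4, 64, 8, 2, 64]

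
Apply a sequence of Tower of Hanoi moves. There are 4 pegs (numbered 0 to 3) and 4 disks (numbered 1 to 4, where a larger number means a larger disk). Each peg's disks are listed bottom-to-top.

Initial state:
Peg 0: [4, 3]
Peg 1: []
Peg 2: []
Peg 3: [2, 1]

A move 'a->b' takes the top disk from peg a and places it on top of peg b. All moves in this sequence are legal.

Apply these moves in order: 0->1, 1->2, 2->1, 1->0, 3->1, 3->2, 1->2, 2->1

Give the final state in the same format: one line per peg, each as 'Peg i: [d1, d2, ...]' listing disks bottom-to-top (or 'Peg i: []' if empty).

Answer: Peg 0: [4, 3]
Peg 1: [1]
Peg 2: [2]
Peg 3: []

Derivation:
After move 1 (0->1):
Peg 0: [4]
Peg 1: [3]
Peg 2: []
Peg 3: [2, 1]

After move 2 (1->2):
Peg 0: [4]
Peg 1: []
Peg 2: [3]
Peg 3: [2, 1]

After move 3 (2->1):
Peg 0: [4]
Peg 1: [3]
Peg 2: []
Peg 3: [2, 1]

After move 4 (1->0):
Peg 0: [4, 3]
Peg 1: []
Peg 2: []
Peg 3: [2, 1]

After move 5 (3->1):
Peg 0: [4, 3]
Peg 1: [1]
Peg 2: []
Peg 3: [2]

After move 6 (3->2):
Peg 0: [4, 3]
Peg 1: [1]
Peg 2: [2]
Peg 3: []

After move 7 (1->2):
Peg 0: [4, 3]
Peg 1: []
Peg 2: [2, 1]
Peg 3: []

After move 8 (2->1):
Peg 0: [4, 3]
Peg 1: [1]
Peg 2: [2]
Peg 3: []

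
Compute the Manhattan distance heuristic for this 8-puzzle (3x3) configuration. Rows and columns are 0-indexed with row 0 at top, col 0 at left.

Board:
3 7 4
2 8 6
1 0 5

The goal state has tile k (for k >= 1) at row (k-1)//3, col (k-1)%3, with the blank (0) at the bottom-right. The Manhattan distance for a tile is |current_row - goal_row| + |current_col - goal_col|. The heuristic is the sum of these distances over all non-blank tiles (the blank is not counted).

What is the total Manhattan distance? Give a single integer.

Answer: 15

Derivation:
Tile 3: (0,0)->(0,2) = 2
Tile 7: (0,1)->(2,0) = 3
Tile 4: (0,2)->(1,0) = 3
Tile 2: (1,0)->(0,1) = 2
Tile 8: (1,1)->(2,1) = 1
Tile 6: (1,2)->(1,2) = 0
Tile 1: (2,0)->(0,0) = 2
Tile 5: (2,2)->(1,1) = 2
Sum: 2 + 3 + 3 + 2 + 1 + 0 + 2 + 2 = 15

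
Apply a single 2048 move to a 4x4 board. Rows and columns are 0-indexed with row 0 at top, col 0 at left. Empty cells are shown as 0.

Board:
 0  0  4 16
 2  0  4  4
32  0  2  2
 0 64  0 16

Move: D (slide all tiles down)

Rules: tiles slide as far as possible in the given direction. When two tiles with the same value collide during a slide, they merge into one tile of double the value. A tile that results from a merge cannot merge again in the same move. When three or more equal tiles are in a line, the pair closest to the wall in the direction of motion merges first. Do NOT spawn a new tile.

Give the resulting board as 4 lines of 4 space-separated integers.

Slide down:
col 0: [0, 2, 32, 0] -> [0, 0, 2, 32]
col 1: [0, 0, 0, 64] -> [0, 0, 0, 64]
col 2: [4, 4, 2, 0] -> [0, 0, 8, 2]
col 3: [16, 4, 2, 16] -> [16, 4, 2, 16]

Answer:  0  0  0 16
 0  0  0  4
 2  0  8  2
32 64  2 16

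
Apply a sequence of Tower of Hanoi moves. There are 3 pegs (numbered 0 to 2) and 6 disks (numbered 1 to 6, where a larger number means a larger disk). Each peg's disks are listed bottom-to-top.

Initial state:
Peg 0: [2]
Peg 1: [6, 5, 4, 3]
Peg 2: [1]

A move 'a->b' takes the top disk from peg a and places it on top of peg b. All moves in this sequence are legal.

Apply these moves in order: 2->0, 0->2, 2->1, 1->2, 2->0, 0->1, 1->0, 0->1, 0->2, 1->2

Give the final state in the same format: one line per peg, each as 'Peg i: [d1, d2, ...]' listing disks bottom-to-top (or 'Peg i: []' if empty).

After move 1 (2->0):
Peg 0: [2, 1]
Peg 1: [6, 5, 4, 3]
Peg 2: []

After move 2 (0->2):
Peg 0: [2]
Peg 1: [6, 5, 4, 3]
Peg 2: [1]

After move 3 (2->1):
Peg 0: [2]
Peg 1: [6, 5, 4, 3, 1]
Peg 2: []

After move 4 (1->2):
Peg 0: [2]
Peg 1: [6, 5, 4, 3]
Peg 2: [1]

After move 5 (2->0):
Peg 0: [2, 1]
Peg 1: [6, 5, 4, 3]
Peg 2: []

After move 6 (0->1):
Peg 0: [2]
Peg 1: [6, 5, 4, 3, 1]
Peg 2: []

After move 7 (1->0):
Peg 0: [2, 1]
Peg 1: [6, 5, 4, 3]
Peg 2: []

After move 8 (0->1):
Peg 0: [2]
Peg 1: [6, 5, 4, 3, 1]
Peg 2: []

After move 9 (0->2):
Peg 0: []
Peg 1: [6, 5, 4, 3, 1]
Peg 2: [2]

After move 10 (1->2):
Peg 0: []
Peg 1: [6, 5, 4, 3]
Peg 2: [2, 1]

Answer: Peg 0: []
Peg 1: [6, 5, 4, 3]
Peg 2: [2, 1]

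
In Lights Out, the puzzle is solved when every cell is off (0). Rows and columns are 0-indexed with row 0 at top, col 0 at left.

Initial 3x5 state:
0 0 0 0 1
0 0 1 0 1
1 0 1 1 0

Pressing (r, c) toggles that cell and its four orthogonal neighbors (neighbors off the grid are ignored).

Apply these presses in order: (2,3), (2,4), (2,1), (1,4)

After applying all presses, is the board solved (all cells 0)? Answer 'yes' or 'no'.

After press 1 at (2,3):
0 0 0 0 1
0 0 1 1 1
1 0 0 0 1

After press 2 at (2,4):
0 0 0 0 1
0 0 1 1 0
1 0 0 1 0

After press 3 at (2,1):
0 0 0 0 1
0 1 1 1 0
0 1 1 1 0

After press 4 at (1,4):
0 0 0 0 0
0 1 1 0 1
0 1 1 1 1

Lights still on: 7

Answer: no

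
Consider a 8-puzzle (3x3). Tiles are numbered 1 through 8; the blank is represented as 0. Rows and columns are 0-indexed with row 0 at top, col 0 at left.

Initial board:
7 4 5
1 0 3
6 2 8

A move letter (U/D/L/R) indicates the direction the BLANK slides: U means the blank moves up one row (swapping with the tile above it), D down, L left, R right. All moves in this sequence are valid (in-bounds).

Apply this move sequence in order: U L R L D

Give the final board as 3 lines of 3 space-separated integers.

After move 1 (U):
7 0 5
1 4 3
6 2 8

After move 2 (L):
0 7 5
1 4 3
6 2 8

After move 3 (R):
7 0 5
1 4 3
6 2 8

After move 4 (L):
0 7 5
1 4 3
6 2 8

After move 5 (D):
1 7 5
0 4 3
6 2 8

Answer: 1 7 5
0 4 3
6 2 8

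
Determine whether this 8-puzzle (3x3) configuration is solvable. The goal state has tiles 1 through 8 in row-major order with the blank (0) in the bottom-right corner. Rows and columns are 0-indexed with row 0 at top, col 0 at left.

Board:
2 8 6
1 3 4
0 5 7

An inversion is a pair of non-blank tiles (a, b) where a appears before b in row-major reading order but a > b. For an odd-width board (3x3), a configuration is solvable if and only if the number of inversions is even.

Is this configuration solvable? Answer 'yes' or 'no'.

Inversions (pairs i<j in row-major order where tile[i] > tile[j] > 0): 11
11 is odd, so the puzzle is not solvable.

Answer: no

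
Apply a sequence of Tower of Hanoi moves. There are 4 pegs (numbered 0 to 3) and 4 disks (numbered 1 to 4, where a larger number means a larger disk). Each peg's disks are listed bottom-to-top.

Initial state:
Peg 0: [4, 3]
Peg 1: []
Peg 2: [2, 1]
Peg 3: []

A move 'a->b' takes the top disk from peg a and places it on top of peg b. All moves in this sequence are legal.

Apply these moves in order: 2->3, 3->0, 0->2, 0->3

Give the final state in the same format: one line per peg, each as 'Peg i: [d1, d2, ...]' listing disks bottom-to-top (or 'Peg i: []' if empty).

Answer: Peg 0: [4]
Peg 1: []
Peg 2: [2, 1]
Peg 3: [3]

Derivation:
After move 1 (2->3):
Peg 0: [4, 3]
Peg 1: []
Peg 2: [2]
Peg 3: [1]

After move 2 (3->0):
Peg 0: [4, 3, 1]
Peg 1: []
Peg 2: [2]
Peg 3: []

After move 3 (0->2):
Peg 0: [4, 3]
Peg 1: []
Peg 2: [2, 1]
Peg 3: []

After move 4 (0->3):
Peg 0: [4]
Peg 1: []
Peg 2: [2, 1]
Peg 3: [3]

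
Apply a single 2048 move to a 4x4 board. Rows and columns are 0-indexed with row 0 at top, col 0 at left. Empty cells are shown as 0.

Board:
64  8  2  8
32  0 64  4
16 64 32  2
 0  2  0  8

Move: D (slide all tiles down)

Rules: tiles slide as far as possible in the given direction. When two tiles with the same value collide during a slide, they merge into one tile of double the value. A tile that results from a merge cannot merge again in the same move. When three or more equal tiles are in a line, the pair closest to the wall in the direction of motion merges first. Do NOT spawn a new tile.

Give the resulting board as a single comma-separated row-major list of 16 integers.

Slide down:
col 0: [64, 32, 16, 0] -> [0, 64, 32, 16]
col 1: [8, 0, 64, 2] -> [0, 8, 64, 2]
col 2: [2, 64, 32, 0] -> [0, 2, 64, 32]
col 3: [8, 4, 2, 8] -> [8, 4, 2, 8]

Answer: 0, 0, 0, 8, 64, 8, 2, 4, 32, 64, 64, 2, 16, 2, 32, 8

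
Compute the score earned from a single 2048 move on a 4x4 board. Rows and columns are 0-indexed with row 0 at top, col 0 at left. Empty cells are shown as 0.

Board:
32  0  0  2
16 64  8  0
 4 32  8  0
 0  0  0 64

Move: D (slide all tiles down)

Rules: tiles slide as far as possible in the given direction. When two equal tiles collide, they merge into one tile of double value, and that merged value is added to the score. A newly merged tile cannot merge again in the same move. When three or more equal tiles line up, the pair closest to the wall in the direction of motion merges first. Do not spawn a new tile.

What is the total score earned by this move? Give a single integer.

Answer: 16

Derivation:
Slide down:
col 0: [32, 16, 4, 0] -> [0, 32, 16, 4]  score +0 (running 0)
col 1: [0, 64, 32, 0] -> [0, 0, 64, 32]  score +0 (running 0)
col 2: [0, 8, 8, 0] -> [0, 0, 0, 16]  score +16 (running 16)
col 3: [2, 0, 0, 64] -> [0, 0, 2, 64]  score +0 (running 16)
Board after move:
 0  0  0  0
32  0  0  0
16 64  0  2
 4 32 16 64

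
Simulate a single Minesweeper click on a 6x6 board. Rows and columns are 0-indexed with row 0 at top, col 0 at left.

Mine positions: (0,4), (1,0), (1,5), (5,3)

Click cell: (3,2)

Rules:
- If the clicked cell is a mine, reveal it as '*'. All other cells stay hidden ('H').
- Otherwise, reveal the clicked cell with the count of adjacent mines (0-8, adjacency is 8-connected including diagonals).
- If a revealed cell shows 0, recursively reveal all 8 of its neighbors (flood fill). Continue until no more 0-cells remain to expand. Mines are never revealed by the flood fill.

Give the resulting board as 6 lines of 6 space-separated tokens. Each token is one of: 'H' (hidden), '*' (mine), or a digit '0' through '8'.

H 1 0 1 H H
H 1 0 1 2 H
1 1 0 0 1 1
0 0 0 0 0 0
0 0 1 1 1 0
0 0 1 H 1 0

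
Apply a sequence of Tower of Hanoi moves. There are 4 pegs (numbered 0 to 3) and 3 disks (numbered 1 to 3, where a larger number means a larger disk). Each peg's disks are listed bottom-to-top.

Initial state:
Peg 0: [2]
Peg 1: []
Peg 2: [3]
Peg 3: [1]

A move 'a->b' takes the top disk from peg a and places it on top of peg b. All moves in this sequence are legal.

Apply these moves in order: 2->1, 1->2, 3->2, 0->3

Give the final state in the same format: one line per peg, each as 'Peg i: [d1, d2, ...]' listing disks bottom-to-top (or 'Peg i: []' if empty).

Answer: Peg 0: []
Peg 1: []
Peg 2: [3, 1]
Peg 3: [2]

Derivation:
After move 1 (2->1):
Peg 0: [2]
Peg 1: [3]
Peg 2: []
Peg 3: [1]

After move 2 (1->2):
Peg 0: [2]
Peg 1: []
Peg 2: [3]
Peg 3: [1]

After move 3 (3->2):
Peg 0: [2]
Peg 1: []
Peg 2: [3, 1]
Peg 3: []

After move 4 (0->3):
Peg 0: []
Peg 1: []
Peg 2: [3, 1]
Peg 3: [2]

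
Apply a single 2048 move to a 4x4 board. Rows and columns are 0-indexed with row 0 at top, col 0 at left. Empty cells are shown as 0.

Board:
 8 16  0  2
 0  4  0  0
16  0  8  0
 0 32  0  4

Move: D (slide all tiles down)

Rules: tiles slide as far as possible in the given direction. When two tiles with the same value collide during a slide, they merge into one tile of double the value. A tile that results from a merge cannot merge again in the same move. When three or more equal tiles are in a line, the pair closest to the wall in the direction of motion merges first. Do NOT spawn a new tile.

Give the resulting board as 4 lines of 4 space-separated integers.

Slide down:
col 0: [8, 0, 16, 0] -> [0, 0, 8, 16]
col 1: [16, 4, 0, 32] -> [0, 16, 4, 32]
col 2: [0, 0, 8, 0] -> [0, 0, 0, 8]
col 3: [2, 0, 0, 4] -> [0, 0, 2, 4]

Answer:  0  0  0  0
 0 16  0  0
 8  4  0  2
16 32  8  4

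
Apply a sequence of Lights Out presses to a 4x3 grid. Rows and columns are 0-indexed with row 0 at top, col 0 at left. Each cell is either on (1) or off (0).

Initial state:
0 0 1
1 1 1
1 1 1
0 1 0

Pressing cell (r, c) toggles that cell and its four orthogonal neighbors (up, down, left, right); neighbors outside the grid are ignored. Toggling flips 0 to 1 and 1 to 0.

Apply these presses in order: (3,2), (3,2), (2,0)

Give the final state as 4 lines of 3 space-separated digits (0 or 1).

After press 1 at (3,2):
0 0 1
1 1 1
1 1 0
0 0 1

After press 2 at (3,2):
0 0 1
1 1 1
1 1 1
0 1 0

After press 3 at (2,0):
0 0 1
0 1 1
0 0 1
1 1 0

Answer: 0 0 1
0 1 1
0 0 1
1 1 0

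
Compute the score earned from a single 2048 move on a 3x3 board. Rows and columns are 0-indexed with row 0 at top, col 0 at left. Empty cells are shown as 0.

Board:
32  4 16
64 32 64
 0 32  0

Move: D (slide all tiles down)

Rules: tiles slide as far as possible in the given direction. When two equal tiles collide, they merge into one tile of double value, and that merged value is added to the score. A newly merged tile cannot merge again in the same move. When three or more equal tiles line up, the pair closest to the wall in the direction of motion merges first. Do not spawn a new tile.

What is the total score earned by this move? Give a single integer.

Slide down:
col 0: [32, 64, 0] -> [0, 32, 64]  score +0 (running 0)
col 1: [4, 32, 32] -> [0, 4, 64]  score +64 (running 64)
col 2: [16, 64, 0] -> [0, 16, 64]  score +0 (running 64)
Board after move:
 0  0  0
32  4 16
64 64 64

Answer: 64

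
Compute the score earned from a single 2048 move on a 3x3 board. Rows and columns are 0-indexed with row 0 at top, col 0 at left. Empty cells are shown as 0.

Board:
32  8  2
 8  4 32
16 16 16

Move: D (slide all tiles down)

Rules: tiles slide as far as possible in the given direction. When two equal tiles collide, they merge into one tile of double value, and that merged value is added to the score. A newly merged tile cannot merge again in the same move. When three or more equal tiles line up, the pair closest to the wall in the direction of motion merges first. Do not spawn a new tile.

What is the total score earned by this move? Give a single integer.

Slide down:
col 0: [32, 8, 16] -> [32, 8, 16]  score +0 (running 0)
col 1: [8, 4, 16] -> [8, 4, 16]  score +0 (running 0)
col 2: [2, 32, 16] -> [2, 32, 16]  score +0 (running 0)
Board after move:
32  8  2
 8  4 32
16 16 16

Answer: 0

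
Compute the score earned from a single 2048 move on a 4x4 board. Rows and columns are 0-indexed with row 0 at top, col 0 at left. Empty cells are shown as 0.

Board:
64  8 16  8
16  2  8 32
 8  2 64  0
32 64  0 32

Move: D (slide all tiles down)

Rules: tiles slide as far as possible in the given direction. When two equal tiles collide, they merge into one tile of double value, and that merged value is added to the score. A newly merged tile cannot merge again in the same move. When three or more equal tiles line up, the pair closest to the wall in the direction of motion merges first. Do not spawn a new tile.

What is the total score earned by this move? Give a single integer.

Answer: 68

Derivation:
Slide down:
col 0: [64, 16, 8, 32] -> [64, 16, 8, 32]  score +0 (running 0)
col 1: [8, 2, 2, 64] -> [0, 8, 4, 64]  score +4 (running 4)
col 2: [16, 8, 64, 0] -> [0, 16, 8, 64]  score +0 (running 4)
col 3: [8, 32, 0, 32] -> [0, 0, 8, 64]  score +64 (running 68)
Board after move:
64  0  0  0
16  8 16  0
 8  4  8  8
32 64 64 64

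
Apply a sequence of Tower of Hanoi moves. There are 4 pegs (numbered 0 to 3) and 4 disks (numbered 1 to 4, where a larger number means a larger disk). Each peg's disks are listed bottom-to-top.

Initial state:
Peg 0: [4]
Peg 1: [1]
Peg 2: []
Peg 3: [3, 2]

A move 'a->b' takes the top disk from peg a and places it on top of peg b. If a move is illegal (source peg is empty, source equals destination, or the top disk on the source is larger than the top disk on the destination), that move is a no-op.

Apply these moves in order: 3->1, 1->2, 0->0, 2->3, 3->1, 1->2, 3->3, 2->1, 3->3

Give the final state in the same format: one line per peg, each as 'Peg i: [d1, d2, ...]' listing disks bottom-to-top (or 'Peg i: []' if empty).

After move 1 (3->1):
Peg 0: [4]
Peg 1: [1]
Peg 2: []
Peg 3: [3, 2]

After move 2 (1->2):
Peg 0: [4]
Peg 1: []
Peg 2: [1]
Peg 3: [3, 2]

After move 3 (0->0):
Peg 0: [4]
Peg 1: []
Peg 2: [1]
Peg 3: [3, 2]

After move 4 (2->3):
Peg 0: [4]
Peg 1: []
Peg 2: []
Peg 3: [3, 2, 1]

After move 5 (3->1):
Peg 0: [4]
Peg 1: [1]
Peg 2: []
Peg 3: [3, 2]

After move 6 (1->2):
Peg 0: [4]
Peg 1: []
Peg 2: [1]
Peg 3: [3, 2]

After move 7 (3->3):
Peg 0: [4]
Peg 1: []
Peg 2: [1]
Peg 3: [3, 2]

After move 8 (2->1):
Peg 0: [4]
Peg 1: [1]
Peg 2: []
Peg 3: [3, 2]

After move 9 (3->3):
Peg 0: [4]
Peg 1: [1]
Peg 2: []
Peg 3: [3, 2]

Answer: Peg 0: [4]
Peg 1: [1]
Peg 2: []
Peg 3: [3, 2]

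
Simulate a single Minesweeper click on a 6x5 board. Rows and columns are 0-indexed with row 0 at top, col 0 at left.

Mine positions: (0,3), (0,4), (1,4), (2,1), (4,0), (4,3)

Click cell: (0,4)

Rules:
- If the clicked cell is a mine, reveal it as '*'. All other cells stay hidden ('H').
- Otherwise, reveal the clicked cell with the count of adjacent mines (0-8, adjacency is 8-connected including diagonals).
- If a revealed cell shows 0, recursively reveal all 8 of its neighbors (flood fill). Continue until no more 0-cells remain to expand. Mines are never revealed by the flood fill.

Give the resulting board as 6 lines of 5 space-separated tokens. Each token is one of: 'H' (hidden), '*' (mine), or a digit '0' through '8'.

H H H H *
H H H H H
H H H H H
H H H H H
H H H H H
H H H H H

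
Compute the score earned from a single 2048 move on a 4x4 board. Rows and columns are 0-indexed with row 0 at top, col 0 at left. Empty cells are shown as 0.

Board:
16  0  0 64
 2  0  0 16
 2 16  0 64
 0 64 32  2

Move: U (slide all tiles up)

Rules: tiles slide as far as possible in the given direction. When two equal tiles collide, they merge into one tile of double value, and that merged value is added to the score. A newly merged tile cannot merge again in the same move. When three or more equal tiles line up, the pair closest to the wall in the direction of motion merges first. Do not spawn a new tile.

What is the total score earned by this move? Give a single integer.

Slide up:
col 0: [16, 2, 2, 0] -> [16, 4, 0, 0]  score +4 (running 4)
col 1: [0, 0, 16, 64] -> [16, 64, 0, 0]  score +0 (running 4)
col 2: [0, 0, 0, 32] -> [32, 0, 0, 0]  score +0 (running 4)
col 3: [64, 16, 64, 2] -> [64, 16, 64, 2]  score +0 (running 4)
Board after move:
16 16 32 64
 4 64  0 16
 0  0  0 64
 0  0  0  2

Answer: 4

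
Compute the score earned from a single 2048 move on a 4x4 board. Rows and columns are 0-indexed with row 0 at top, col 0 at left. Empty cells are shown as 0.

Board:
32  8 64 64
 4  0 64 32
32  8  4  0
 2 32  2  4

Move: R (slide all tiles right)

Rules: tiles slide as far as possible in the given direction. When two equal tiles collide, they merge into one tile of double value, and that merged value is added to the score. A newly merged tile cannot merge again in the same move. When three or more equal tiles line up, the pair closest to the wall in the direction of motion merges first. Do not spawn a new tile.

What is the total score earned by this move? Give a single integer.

Answer: 128

Derivation:
Slide right:
row 0: [32, 8, 64, 64] -> [0, 32, 8, 128]  score +128 (running 128)
row 1: [4, 0, 64, 32] -> [0, 4, 64, 32]  score +0 (running 128)
row 2: [32, 8, 4, 0] -> [0, 32, 8, 4]  score +0 (running 128)
row 3: [2, 32, 2, 4] -> [2, 32, 2, 4]  score +0 (running 128)
Board after move:
  0  32   8 128
  0   4  64  32
  0  32   8   4
  2  32   2   4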